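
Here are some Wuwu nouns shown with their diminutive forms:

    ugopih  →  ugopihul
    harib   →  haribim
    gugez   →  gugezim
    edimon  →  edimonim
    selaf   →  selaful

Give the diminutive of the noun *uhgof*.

uhgoful

The alternation tracks the final consonant of the stem — -ul when the stem ends in a voiceless consonant (*ugopih*, *selaf*); -im when the stem ends in a voiced consonant (*harib*, *gugez*, *edimon*).
*uhgof* — final consonant /f/ (voiceless) → -ul → *uhgoful*.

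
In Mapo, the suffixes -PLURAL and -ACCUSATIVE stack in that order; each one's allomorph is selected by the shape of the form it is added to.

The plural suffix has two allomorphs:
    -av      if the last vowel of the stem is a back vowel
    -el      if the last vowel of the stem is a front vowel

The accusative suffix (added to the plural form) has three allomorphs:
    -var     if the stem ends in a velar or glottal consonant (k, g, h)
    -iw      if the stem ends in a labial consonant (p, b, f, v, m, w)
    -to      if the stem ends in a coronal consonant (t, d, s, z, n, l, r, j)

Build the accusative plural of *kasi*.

kasielto

*kasi* — last vowel /i/ (a front vowel) → -el → *kasiel*.
The plural form *kasiel* — final consonant /l/ (coronal) → -to → *kasielto*.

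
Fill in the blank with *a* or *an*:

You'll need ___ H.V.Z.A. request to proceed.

The indefinite article is chosen by the initial *sound* of the following word, not its spelling.
The initialism *H.V.Z.A.* is read letter by letter; the first letter, H, is pronounced /eɪtʃ/, which begins with a vowel sound.
So the article is *an*: You'll need an H.V.Z.A. request to proceed.

an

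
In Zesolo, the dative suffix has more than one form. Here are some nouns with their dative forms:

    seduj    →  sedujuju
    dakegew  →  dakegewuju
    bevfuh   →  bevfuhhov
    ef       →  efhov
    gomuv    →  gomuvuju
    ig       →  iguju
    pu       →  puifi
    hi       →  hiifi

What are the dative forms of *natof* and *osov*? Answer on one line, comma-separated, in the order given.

natofhov, osovuju

The suffix is conditioned by the final sound: -hov when the stem ends in a voiceless consonant (*bevfuh*, *ef*); -uju when the stem ends in a voiced consonant (*seduj*, *dakegew*, *gomuv*, *ig*); -ifi when the stem ends in a vowel (*pu*, *hi*).
*natof*: final sound = /f/, a voiceless consonant → -hov → *natofhov*.
The final sound of *osov* is /v/, which is a voiced consonant, so the suffix is -uju, giving *osovuju*.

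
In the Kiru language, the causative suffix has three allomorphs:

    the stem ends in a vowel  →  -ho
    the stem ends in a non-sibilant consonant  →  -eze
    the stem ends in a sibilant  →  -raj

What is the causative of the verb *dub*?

dubeze

*dub* — final sound /b/ (a non-sibilant consonant) → -eze → *dubeze*.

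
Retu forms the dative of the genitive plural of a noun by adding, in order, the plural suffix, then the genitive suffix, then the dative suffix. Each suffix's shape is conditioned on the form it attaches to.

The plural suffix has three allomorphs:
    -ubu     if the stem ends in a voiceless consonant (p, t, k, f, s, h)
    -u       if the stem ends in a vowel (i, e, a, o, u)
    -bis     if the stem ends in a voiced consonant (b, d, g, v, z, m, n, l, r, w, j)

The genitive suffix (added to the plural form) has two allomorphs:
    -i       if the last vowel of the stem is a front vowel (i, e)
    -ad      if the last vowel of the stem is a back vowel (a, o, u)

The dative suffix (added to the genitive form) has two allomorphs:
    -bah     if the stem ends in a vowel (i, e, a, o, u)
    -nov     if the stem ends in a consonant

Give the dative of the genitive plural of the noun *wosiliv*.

wosilivbisibah

Since the final sound of *wosiliv* is /v/ (a voiced consonant), it takes -bis, giving *wosilivbis*.
Since the last vowel of the plural form *wosilivbis* is /i/ (a front vowel), it takes -i, giving *wosilivbisi*.
The genitive form *wosilivbisi*: final sound = /i/, a vowel → -bah → *wosilivbisibah*.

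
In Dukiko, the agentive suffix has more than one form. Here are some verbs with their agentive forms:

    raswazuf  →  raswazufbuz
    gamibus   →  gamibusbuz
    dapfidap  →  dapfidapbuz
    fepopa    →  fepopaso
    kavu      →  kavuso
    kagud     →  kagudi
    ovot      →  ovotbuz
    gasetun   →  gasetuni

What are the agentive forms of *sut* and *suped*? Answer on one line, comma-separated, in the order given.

The suffix is conditioned by the final sound: -buz when the stem ends in a voiceless consonant (*raswazuf*, *gamibus*, *dapfidap*, *ovot*); -i when the stem ends in a voiced consonant (*kagud*, *gasetun*); -so when the stem ends in a vowel (*fepopa*, *kavu*).
*sut*: final sound = /t/, a voiceless consonant → -buz → *sutbuz*.
*suped* — final sound /d/ (a voiced consonant) → -i → *supedi*.

sutbuz, supedi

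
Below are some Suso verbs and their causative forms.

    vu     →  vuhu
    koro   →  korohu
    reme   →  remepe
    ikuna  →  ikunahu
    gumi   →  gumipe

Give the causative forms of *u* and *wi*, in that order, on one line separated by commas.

uhu, wipe

Looking at the last vowel of each stem: -pe when the last vowel of the stem is a front vowel (*reme*, *gumi*); -hu when the last vowel of the stem is a back vowel (*vu*, *koro*, *ikuna*).
Since the last vowel of *u* is /u/ (a back vowel), it takes -hu, giving *uhu*.
The last vowel of *wi* is /i/, which is a front vowel, so the suffix is -pe, giving *wipe*.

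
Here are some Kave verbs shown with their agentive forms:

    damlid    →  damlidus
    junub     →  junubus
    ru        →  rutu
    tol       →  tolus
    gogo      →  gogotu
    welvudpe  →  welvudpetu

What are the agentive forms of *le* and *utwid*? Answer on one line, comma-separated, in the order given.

The suffix is conditioned by the final sound: -us when the stem ends in a consonant (*damlid*, *junub*, *tol*); -tu when the stem ends in a vowel (*ru*, *gogo*, *welvudpe*).
The final sound of *le* is /e/, which is a vowel, so the suffix is -tu, giving *letu*.
Since the final sound of *utwid* is /d/ (a consonant), it takes -us, giving *utwidus*.

letu, utwidus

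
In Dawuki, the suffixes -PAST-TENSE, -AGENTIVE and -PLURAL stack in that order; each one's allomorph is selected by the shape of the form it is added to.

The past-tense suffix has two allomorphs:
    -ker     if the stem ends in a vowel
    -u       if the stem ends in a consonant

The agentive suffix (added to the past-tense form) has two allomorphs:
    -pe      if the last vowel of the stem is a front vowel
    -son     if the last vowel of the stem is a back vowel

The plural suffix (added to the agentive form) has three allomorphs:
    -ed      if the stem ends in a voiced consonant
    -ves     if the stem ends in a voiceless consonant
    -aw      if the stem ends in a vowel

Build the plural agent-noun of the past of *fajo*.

The final sound of *fajo* is /o/, which is a vowel, so the past-tense suffix is -ker, giving *fajoker*.
The past-tense form *fajoker*: last vowel = /e/, a front vowel → -pe → *fajokerpe*.
Since the final sound of the agentive form *fajokerpe* is /e/ (a vowel), it takes -aw, giving *fajokerpeaw*.

fajokerpeaw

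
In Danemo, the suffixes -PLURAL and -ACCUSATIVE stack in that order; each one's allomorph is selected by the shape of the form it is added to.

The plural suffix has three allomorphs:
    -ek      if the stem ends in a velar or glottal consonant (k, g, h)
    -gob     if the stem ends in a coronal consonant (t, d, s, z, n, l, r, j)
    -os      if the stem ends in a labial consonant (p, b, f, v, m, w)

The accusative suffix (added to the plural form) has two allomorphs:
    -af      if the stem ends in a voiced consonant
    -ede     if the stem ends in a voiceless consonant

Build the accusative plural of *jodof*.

jodofosede

*jodof*: final consonant = /f/, labial → -os → *jodofos*.
Since the final consonant of the plural form *jodofos* is /s/ (voiceless), it takes -ede, giving *jodofosede*.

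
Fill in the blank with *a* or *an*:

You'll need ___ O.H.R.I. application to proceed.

an

The indefinite article is chosen by the initial *sound* of the following word, not its spelling.
The initialism *O.H.R.I.* is read letter by letter; the first letter, O, is pronounced /oʊ/, which begins with a vowel sound.
So the article is *an*: You'll need an O.H.R.I. application to proceed.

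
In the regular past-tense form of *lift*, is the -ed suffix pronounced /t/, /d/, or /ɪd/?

/ɪd/

The stem *lift* ends in /t/ or /d/.
The -ed suffix is realized as /ɪd/ after /t, d/; as /t/ after other voiceless consonants; and as /d/ after other voiced sounds.
So -ed on *lift* is pronounced /ɪd/.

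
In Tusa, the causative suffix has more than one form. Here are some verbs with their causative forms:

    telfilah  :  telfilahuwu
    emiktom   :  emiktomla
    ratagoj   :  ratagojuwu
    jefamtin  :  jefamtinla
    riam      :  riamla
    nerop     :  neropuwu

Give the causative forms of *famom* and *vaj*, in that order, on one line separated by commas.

famomla, vajuwu

The suffix is conditioned by the final consonant: -la when the stem ends in a nasal (*emiktom*, *jefamtin*, *riam*); -uwu when the stem ends in a non-nasal consonant (*telfilah*, *ratagoj*, *nerop*).
*famom*: final consonant = /m/, a nasal → -la → *famomla*.
*vaj*: final consonant = /j/, non-nasal → -uwu → *vajuwu*.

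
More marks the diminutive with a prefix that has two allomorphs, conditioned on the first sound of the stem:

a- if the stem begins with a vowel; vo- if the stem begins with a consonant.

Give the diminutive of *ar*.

Since the first sound of *ar* is /a/ (a vowel), it takes a-, giving *aar*.

aar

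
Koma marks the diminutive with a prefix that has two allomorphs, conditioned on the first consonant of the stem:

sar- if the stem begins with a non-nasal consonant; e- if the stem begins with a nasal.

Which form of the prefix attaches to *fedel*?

The first consonant of *fedel* is /f/, which is non-nasal, so the prefix is sar-.

sar-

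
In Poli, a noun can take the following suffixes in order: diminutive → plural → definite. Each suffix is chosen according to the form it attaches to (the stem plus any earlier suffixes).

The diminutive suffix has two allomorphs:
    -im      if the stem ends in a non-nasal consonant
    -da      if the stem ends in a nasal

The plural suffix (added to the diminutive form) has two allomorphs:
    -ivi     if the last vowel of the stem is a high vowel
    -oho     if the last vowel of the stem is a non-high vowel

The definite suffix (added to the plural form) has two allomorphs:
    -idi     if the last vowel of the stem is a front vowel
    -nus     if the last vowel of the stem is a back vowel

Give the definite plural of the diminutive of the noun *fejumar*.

fejumarimiviidi

*fejumar*: final consonant = /r/, non-nasal → -im → *fejumarim*.
The last vowel of the diminutive form *fejumarim* is /i/, which is a high vowel, so the plural suffix is -ivi, giving *fejumarimivi*.
The plural form *fejumarimivi* — last vowel /i/ (a front vowel) → -idi → *fejumarimiviidi*.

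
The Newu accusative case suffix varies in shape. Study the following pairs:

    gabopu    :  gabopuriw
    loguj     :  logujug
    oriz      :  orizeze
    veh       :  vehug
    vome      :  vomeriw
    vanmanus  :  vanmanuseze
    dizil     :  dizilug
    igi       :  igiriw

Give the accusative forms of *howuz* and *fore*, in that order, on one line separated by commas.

howuzeze, foreriw

The alternation tracks the final sound of the stem — -eze when the stem ends in a sibilant (*oriz*, *vanmanus*); -ug when the stem ends in a non-sibilant consonant (*loguj*, *veh*, *dizil*); -riw when the stem ends in a vowel (*gabopu*, *vome*, *igi*).
The final sound of *howuz* is /z/, which is a sibilant, so the suffix is -eze, giving *howuzeze*.
*fore*: final sound = /e/, a vowel → -riw → *foreriw*.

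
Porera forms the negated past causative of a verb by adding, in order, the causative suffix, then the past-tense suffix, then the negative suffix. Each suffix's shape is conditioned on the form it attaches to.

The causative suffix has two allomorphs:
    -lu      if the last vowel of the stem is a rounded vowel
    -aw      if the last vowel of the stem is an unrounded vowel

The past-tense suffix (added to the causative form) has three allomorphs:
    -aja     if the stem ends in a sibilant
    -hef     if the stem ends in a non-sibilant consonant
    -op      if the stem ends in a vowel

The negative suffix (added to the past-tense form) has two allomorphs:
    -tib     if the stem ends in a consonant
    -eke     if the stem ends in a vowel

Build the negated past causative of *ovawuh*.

*ovawuh*: last vowel = /u/, a rounded vowel → -lu → *ovawuhlu*.
The causative form *ovawuhlu* — final sound /u/ (a vowel) → -op → *ovawuhluop*.
The past-tense form *ovawuhluop* — final sound /p/ (a consonant) → -tib → *ovawuhluoptib*.

ovawuhluoptib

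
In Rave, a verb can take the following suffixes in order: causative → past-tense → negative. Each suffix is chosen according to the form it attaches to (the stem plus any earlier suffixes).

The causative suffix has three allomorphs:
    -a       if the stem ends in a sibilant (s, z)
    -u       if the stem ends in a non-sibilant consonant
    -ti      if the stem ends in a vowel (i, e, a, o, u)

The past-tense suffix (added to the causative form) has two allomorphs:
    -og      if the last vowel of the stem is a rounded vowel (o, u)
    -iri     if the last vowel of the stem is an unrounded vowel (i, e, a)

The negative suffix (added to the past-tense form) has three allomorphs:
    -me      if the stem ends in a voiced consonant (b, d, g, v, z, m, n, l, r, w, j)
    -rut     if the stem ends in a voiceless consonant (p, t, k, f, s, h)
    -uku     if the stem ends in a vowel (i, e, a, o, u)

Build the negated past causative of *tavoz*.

tavozairiuku

*tavoz*: final sound = /z/, a sibilant → -a → *tavoza*.
The causative form *tavoza*: last vowel = /a/, an unrounded vowel → -iri → *tavozairi*.
Since the final sound of the past-tense form *tavozairi* is /i/ (a vowel), it takes -uku, giving *tavozairiuku*.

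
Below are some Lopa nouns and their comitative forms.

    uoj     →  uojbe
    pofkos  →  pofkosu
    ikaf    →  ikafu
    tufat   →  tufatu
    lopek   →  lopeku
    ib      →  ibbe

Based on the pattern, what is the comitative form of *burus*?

The alternation tracks the final consonant of the stem — -u when the stem ends in a voiceless consonant (*pofkos*, *ikaf*, *tufat*, *lopek*); -be when the stem ends in a voiced consonant (*uoj*, *ib*).
*burus* — final consonant /s/ (voiceless) → -u → *burusu*.

burusu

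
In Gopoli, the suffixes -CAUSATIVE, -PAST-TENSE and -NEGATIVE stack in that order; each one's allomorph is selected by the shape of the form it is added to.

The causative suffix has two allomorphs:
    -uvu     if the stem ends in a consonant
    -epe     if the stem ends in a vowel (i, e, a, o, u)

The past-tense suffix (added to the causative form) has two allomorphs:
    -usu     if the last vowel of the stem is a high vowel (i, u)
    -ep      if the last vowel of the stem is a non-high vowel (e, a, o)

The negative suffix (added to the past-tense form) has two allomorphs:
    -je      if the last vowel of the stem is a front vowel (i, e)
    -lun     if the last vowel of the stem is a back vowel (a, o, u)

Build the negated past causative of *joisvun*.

Since the final sound of *joisvun* is /n/ (a consonant), it takes -uvu, giving *joisvunuvu*.
The last vowel of the causative form *joisvunuvu* is /u/, which is a high vowel, so the past-tense suffix is -usu, giving *joisvunuvuusu*.
The last vowel of the past-tense form *joisvunuvuusu* is /u/, which is a back vowel, so the negative suffix is -lun, giving *joisvunuvuusulun*.

joisvunuvuusulun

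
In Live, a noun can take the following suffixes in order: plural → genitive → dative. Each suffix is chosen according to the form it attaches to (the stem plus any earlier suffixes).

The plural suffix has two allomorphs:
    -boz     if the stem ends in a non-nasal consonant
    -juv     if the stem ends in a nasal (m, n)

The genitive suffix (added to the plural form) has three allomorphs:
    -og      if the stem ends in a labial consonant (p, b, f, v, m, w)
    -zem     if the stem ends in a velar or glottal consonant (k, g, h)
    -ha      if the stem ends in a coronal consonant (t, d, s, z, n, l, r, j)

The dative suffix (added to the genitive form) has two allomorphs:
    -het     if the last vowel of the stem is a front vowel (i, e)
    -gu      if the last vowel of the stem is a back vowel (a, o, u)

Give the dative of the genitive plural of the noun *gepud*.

The final consonant of *gepud* is /d/, which is non-nasal, so the plural suffix is -boz, giving *gepudboz*.
The plural form *gepudboz* — final consonant /z/ (coronal) → -ha → *gepudbozha*.
The last vowel of the genitive form *gepudbozha* is /a/, which is a back vowel, so the dative suffix is -gu, giving *gepudbozhagu*.

gepudbozhagu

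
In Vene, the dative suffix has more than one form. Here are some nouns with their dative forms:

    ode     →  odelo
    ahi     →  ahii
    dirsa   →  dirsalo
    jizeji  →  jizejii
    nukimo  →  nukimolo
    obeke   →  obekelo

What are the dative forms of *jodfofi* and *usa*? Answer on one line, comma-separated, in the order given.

jodfofii, usalo

The alternation tracks the last vowel of the stem — -i when the last vowel of the stem is a high vowel (*ahi*, *jizeji*); -lo when the last vowel of the stem is a non-high vowel (*ode*, *dirsa*, *nukimo*, *obeke*).
Since the last vowel of *jodfofi* is /i/ (a high vowel), it takes -i, giving *jodfofii*.
Since the last vowel of *usa* is /a/ (a non-high vowel), it takes -lo, giving *usalo*.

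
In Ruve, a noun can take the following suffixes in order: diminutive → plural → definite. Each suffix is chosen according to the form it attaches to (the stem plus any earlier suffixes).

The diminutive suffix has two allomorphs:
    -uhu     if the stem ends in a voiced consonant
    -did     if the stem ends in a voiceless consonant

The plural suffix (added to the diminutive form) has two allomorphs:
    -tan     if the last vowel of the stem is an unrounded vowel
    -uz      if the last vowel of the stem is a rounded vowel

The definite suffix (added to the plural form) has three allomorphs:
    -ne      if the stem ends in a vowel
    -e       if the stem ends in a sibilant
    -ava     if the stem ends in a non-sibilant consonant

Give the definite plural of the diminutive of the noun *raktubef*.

raktubefdidtanava

The final consonant of *raktubef* is /f/, which is voiceless, so the diminutive suffix is -did, giving *raktubefdid*.
Since the last vowel of the diminutive form *raktubefdid* is /i/ (an unrounded vowel), it takes -tan, giving *raktubefdidtan*.
The plural form *raktubefdidtan* — final sound /n/ (a non-sibilant consonant) → -ava → *raktubefdidtanava*.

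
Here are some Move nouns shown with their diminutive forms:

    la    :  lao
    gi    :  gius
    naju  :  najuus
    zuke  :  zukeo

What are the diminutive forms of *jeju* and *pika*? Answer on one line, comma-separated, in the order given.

The suffix is conditioned by the last vowel: -us when the last vowel of the stem is a high vowel (*gi*, *naju*); -o when the last vowel of the stem is a non-high vowel (*la*, *zuke*).
The last vowel of *jeju* is /u/, which is a high vowel, so the suffix is -us, giving *jejuus*.
The last vowel of *pika* is /a/, which is a non-high vowel, so the suffix is -o, giving *pikao*.

jejuus, pikao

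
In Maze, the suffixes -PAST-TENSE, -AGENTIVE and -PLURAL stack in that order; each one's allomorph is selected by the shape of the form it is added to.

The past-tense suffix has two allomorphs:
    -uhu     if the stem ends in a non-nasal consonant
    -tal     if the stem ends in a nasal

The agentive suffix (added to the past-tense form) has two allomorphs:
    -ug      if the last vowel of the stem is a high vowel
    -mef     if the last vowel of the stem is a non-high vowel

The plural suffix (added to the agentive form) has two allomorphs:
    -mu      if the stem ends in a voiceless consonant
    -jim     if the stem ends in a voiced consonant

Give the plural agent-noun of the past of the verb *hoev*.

hoevuhuugjim

The final consonant of *hoev* is /v/, which is non-nasal, so the past-tense suffix is -uhu, giving *hoevuhu*.
The past-tense form *hoevuhu* — last vowel /u/ (a high vowel) → -ug → *hoevuhuug*.
The final consonant of the agentive form *hoevuhuug* is /g/, which is voiced, so the plural suffix is -jim, giving *hoevuhuugjim*.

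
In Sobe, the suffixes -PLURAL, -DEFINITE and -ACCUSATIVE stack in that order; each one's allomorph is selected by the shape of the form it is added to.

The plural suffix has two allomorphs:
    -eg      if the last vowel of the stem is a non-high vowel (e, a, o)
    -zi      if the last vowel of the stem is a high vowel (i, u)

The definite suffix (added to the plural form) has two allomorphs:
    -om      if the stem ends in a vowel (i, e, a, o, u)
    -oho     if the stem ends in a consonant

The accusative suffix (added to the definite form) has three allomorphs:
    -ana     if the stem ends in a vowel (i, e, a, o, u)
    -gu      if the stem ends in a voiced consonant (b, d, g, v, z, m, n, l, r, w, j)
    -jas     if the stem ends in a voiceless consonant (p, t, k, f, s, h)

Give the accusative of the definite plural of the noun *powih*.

*powih* — last vowel /i/ (a high vowel) → -zi → *powihzi*.
Since the final sound of the plural form *powihzi* is /i/ (a vowel), it takes -om, giving *powihziom*.
The definite form *powihziom*: final sound = /m/, a voiced consonant → -gu → *powihziomgu*.

powihziomgu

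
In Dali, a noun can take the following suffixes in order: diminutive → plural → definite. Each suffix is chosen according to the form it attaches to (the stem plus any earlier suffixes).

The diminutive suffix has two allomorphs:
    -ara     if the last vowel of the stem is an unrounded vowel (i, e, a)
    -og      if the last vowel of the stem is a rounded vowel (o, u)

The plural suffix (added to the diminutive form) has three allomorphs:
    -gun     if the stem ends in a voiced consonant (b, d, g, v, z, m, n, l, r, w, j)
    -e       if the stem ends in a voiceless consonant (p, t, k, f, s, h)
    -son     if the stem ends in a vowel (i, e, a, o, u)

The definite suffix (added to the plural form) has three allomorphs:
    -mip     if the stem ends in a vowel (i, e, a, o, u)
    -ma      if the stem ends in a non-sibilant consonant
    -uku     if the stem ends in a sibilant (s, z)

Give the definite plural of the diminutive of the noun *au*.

Since the last vowel of *au* is /u/ (a rounded vowel), it takes -og, giving *auog*.
The final sound of the diminutive form *auog* is /g/, which is a voiced consonant, so the plural suffix is -gun, giving *auoggun*.
The final sound of the plural form *auoggun* is /n/, which is a non-sibilant consonant, so the definite suffix is -ma, giving *auoggunma*.

auoggunma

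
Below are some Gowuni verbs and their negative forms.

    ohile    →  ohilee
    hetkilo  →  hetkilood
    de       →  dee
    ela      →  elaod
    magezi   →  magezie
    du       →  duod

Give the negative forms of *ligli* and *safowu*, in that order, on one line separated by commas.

Looking at the last vowel of each stem: -e when the last vowel of the stem is a front vowel (*ohile*, *de*, *magezi*); -od when the last vowel of the stem is a back vowel (*hetkilo*, *ela*, *du*).
*ligli*: last vowel = /i/, a front vowel → -e → *liglie*.
*safowu* — last vowel /u/ (a back vowel) → -od → *safowuod*.

liglie, safowuod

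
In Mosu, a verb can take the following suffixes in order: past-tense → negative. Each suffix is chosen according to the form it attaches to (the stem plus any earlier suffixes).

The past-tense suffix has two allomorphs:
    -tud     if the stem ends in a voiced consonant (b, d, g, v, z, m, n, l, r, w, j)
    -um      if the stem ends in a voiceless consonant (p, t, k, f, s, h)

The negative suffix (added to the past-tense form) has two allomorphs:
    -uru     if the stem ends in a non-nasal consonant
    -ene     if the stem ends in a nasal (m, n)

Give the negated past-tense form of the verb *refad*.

refadtuduru

*refad*: final consonant = /d/, voiced → -tud → *refadtud*.
Since the final consonant of the past-tense form *refadtud* is /d/ (non-nasal), it takes -uru, giving *refadtuduru*.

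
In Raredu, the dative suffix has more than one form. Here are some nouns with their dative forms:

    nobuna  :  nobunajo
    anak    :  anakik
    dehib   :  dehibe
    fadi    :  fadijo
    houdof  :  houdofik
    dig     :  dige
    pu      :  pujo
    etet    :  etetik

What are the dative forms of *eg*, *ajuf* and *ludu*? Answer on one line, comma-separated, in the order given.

Looking at the final sound of each stem: -ik when the stem ends in a voiceless consonant (*anak*, *houdof*, *etet*); -e when the stem ends in a voiced consonant (*dehib*, *dig*); -jo when the stem ends in a vowel (*nobuna*, *fadi*, *pu*).
The final sound of *eg* is /g/, which is a voiced consonant, so the suffix is -e, giving *ege*.
*ajuf* — final sound /f/ (a voiceless consonant) → -ik → *ajufik*.
The final sound of *ludu* is /u/, which is a vowel, so the suffix is -jo, giving *ludujo*.

ege, ajufik, ludujo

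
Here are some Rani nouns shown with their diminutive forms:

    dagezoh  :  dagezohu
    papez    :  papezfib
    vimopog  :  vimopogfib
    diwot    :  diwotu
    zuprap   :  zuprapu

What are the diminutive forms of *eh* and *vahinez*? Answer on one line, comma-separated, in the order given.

The pattern is voicing of the final consonant: -u when the stem ends in a voiceless consonant (*dagezoh*, *diwot*, *zuprap*); -fib when the stem ends in a voiced consonant (*papez*, *vimopog*).
*eh* — final consonant /h/ (voiceless) → -u → *ehu*.
*vahinez*: final consonant = /z/, voiced → -fib → *vahinezfib*.

ehu, vahinezfib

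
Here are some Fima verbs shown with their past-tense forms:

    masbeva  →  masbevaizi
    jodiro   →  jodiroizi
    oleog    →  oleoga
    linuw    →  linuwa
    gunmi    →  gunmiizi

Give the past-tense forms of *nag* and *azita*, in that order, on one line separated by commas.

naga, azitaizi

Looking at the final sound of each stem: -a when the stem ends in a consonant (*oleog*, *linuw*); -izi when the stem ends in a vowel (*masbeva*, *jodiro*, *gunmi*).
The final sound of *nag* is /g/, which is a consonant, so the suffix is -a, giving *naga*.
*azita*: final sound = /a/, a vowel → -izi → *azitaizi*.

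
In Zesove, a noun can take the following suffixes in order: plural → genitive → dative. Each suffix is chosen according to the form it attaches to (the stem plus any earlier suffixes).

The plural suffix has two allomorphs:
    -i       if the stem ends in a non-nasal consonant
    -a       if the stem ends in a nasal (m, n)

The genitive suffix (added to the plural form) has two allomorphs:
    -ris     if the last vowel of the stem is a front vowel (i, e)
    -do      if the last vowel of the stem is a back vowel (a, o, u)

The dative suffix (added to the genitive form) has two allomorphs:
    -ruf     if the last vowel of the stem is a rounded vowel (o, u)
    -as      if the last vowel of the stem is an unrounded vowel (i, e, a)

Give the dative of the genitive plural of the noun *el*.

*el* — final consonant /l/ (non-nasal) → -i → *eli*.
Since the last vowel of the plural form *eli* is /i/ (a front vowel), it takes -ris, giving *eliris*.
The genitive form *eliris* — last vowel /i/ (an unrounded vowel) → -as → *elirisas*.

elirisas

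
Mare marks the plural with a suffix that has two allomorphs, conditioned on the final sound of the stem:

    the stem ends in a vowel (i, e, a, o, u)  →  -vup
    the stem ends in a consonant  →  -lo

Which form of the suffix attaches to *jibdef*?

-lo

Since the final sound of *jibdef* is /f/ (a consonant), it takes -lo.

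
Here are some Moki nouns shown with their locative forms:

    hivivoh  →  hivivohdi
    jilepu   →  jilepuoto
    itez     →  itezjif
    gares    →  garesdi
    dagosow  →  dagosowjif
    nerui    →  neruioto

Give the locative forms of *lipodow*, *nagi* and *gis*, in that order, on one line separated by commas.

The suffix is conditioned by the final sound: -di when the stem ends in a voiceless consonant (*hivivoh*, *gares*); -jif when the stem ends in a voiced consonant (*itez*, *dagosow*); -oto when the stem ends in a vowel (*jilepu*, *nerui*).
*lipodow*: final sound = /w/, a voiced consonant → -jif → *lipodowjif*.
Since the final sound of *nagi* is /i/ (a vowel), it takes -oto, giving *nagioto*.
*gis*: final sound = /s/, a voiceless consonant → -di → *gisdi*.

lipodowjif, nagioto, gisdi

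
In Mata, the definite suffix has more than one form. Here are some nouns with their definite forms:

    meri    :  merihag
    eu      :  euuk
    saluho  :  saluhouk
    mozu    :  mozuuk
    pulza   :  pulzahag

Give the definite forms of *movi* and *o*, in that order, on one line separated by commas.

The suffix is conditioned by the last vowel: -uk when the last vowel of the stem is a rounded vowel (*eu*, *saluho*, *mozu*); -hag when the last vowel of the stem is an unrounded vowel (*meri*, *pulza*).
*movi* — last vowel /i/ (an unrounded vowel) → -hag → *movihag*.
Since the last vowel of *o* is /o/ (a rounded vowel), it takes -uk, giving *ouk*.

movihag, ouk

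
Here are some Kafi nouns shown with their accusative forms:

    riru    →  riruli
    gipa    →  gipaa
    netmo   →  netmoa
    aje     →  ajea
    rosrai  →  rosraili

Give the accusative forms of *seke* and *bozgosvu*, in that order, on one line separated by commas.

The pattern is height harmony: -li when the last vowel of the stem is a high vowel (*riru*, *rosrai*); -a when the last vowel of the stem is a non-high vowel (*gipa*, *netmo*, *aje*).
The last vowel of *seke* is /e/, which is a non-high vowel, so the suffix is -a, giving *sekea*.
The last vowel of *bozgosvu* is /u/, which is a high vowel, so the suffix is -li, giving *bozgosvuli*.

sekea, bozgosvuli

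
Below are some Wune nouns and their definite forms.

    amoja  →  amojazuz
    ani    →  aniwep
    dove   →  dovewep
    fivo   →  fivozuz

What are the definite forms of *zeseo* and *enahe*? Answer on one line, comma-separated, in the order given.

zeseozuz, enahewep

The alternation tracks the last vowel of the stem — -wep when the last vowel of the stem is a front vowel (*ani*, *dove*); -zuz when the last vowel of the stem is a back vowel (*amoja*, *fivo*).
Since the last vowel of *zeseo* is /o/ (a back vowel), it takes -zuz, giving *zeseozuz*.
*enahe* — last vowel /e/ (a front vowel) → -wep → *enahewep*.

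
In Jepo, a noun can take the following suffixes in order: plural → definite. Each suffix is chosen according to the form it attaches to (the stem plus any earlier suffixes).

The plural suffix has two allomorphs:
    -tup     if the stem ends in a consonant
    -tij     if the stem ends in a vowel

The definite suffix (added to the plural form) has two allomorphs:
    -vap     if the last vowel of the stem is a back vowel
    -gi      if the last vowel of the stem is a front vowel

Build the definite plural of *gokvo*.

gokvotijgi

Since the final sound of *gokvo* is /o/ (a vowel), it takes -tij, giving *gokvotij*.
The last vowel of the plural form *gokvotij* is /i/, which is a front vowel, so the definite suffix is -gi, giving *gokvotijgi*.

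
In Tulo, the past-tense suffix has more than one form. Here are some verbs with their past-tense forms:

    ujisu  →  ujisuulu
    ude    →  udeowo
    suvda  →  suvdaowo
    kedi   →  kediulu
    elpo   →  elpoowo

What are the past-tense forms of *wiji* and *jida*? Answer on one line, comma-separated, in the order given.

The alternation tracks the last vowel of the stem — -ulu when the last vowel of the stem is a high vowel (*ujisu*, *kedi*); -owo when the last vowel of the stem is a non-high vowel (*ude*, *suvda*, *elpo*).
Since the last vowel of *wiji* is /i/ (a high vowel), it takes -ulu, giving *wijiulu*.
Since the last vowel of *jida* is /a/ (a non-high vowel), it takes -owo, giving *jidaowo*.

wijiulu, jidaowo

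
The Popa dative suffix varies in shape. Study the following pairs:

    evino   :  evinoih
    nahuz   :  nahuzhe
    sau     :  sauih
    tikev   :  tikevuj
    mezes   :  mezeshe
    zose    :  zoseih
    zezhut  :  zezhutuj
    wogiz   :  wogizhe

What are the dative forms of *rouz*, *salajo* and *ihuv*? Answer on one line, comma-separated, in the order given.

rouzhe, salajoih, ihuvuj

The suffix is conditioned by the final sound: -he when the stem ends in a sibilant (*nahuz*, *mezes*, *wogiz*); -uj when the stem ends in a non-sibilant consonant (*tikev*, *zezhut*); -ih when the stem ends in a vowel (*evino*, *sau*, *zose*).
*rouz*: final sound = /z/, a sibilant → -he → *rouzhe*.
*salajo*: final sound = /o/, a vowel → -ih → *salajoih*.
Since the final sound of *ihuv* is /v/ (a non-sibilant consonant), it takes -uj, giving *ihuvuj*.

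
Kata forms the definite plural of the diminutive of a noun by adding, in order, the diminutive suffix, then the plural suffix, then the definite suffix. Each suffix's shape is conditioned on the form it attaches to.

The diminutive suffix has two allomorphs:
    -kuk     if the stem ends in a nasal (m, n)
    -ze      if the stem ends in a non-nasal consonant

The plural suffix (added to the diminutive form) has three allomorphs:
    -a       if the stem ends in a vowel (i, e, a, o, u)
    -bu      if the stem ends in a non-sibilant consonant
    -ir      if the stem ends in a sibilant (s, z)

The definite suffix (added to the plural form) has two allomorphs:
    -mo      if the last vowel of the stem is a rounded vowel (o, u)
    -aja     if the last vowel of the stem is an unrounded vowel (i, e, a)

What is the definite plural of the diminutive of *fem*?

Since the final consonant of *fem* is /m/ (a nasal), it takes -kuk, giving *femkuk*.
The final sound of the diminutive form *femkuk* is /k/, which is a non-sibilant consonant, so the plural suffix is -bu, giving *femkukbu*.
The plural form *femkukbu*: last vowel = /u/, a rounded vowel → -mo → *femkukbumo*.

femkukbumo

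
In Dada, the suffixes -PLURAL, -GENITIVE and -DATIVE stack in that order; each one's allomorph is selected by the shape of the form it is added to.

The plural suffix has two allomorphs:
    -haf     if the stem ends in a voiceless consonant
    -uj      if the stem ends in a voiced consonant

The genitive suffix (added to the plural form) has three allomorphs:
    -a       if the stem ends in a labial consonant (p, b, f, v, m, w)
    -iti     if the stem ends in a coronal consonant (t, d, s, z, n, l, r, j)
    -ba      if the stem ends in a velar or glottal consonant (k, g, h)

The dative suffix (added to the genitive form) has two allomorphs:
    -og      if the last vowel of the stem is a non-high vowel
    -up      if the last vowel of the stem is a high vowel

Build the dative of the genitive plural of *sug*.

sugujitiup

*sug*: final consonant = /g/, voiced → -uj → *suguj*.
The final consonant of the plural form *suguj* is /j/, which is coronal, so the genitive suffix is -iti, giving *sugujiti*.
Since the last vowel of the genitive form *sugujiti* is /i/ (a high vowel), it takes -up, giving *sugujitiup*.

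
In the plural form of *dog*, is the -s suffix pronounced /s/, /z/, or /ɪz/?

/z/

The stem *dog* ends in a voiced non-sibilant sound.
The plural suffix surfaces as /ɪz/ after sibilants, /s/ after other voiceless consonants, and /z/ after other voiced sounds.
So the plural -s on *dog* is pronounced /z/.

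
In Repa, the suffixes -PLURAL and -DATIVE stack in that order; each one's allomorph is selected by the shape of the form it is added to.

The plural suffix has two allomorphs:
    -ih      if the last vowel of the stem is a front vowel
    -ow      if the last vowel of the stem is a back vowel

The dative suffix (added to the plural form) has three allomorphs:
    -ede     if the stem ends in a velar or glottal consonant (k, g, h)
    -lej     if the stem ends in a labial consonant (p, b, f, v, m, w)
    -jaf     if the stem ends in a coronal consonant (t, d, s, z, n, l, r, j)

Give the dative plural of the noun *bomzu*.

*bomzu* — last vowel /u/ (a back vowel) → -ow → *bomzuow*.
The final consonant of the plural form *bomzuow* is /w/, which is labial, so the dative suffix is -lej, giving *bomzuowlej*.

bomzuowlej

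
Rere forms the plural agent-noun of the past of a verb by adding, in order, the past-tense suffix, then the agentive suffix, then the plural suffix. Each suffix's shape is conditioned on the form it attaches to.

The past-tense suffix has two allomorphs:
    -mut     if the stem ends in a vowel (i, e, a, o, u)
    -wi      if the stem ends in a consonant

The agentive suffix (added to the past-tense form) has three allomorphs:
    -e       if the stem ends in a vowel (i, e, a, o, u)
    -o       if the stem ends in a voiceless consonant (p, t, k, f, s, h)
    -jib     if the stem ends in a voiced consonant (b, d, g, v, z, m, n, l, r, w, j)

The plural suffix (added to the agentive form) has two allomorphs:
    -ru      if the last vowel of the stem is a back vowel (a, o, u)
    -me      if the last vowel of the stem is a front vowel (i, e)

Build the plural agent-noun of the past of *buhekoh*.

Since the final sound of *buhekoh* is /h/ (a consonant), it takes -wi, giving *buhekohwi*.
Since the final sound of the past-tense form *buhekohwi* is /i/ (a vowel), it takes -e, giving *buhekohwie*.
The last vowel of the agentive form *buhekohwie* is /e/, which is a front vowel, so the plural suffix is -me, giving *buhekohwieme*.

buhekohwieme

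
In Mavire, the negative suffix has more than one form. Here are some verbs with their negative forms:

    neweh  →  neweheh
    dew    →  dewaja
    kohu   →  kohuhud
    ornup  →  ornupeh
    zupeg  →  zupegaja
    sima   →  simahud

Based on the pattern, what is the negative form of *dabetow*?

dabetowaja

Looking at the final sound of each stem: -eh when the stem ends in a voiceless consonant (*neweh*, *ornup*); -aja when the stem ends in a voiced consonant (*dew*, *zupeg*); -hud when the stem ends in a vowel (*kohu*, *sima*).
The final sound of *dabetow* is /w/, which is a voiced consonant, so the suffix is -aja, giving *dabetowaja*.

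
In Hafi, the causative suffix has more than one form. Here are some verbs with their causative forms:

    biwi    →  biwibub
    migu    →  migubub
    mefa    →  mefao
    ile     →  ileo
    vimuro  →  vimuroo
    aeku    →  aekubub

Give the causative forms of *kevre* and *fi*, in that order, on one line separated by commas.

The suffix is conditioned by the last vowel: -bub when the last vowel of the stem is a high vowel (*biwi*, *migu*, *aeku*); -o when the last vowel of the stem is a non-high vowel (*mefa*, *ile*, *vimuro*).
*kevre* — last vowel /e/ (a non-high vowel) → -o → *kevreo*.
The last vowel of *fi* is /i/, which is a high vowel, so the suffix is -bub, giving *fibub*.

kevreo, fibub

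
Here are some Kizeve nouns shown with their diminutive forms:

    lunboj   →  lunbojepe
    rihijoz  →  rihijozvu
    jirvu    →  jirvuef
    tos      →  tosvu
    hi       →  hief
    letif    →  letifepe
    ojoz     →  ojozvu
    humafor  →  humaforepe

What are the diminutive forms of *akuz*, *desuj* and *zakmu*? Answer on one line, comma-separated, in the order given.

The suffix is conditioned by the final sound: -vu when the stem ends in a sibilant (*rihijoz*, *tos*, *ojoz*); -epe when the stem ends in a non-sibilant consonant (*lunboj*, *letif*, *humafor*); -ef when the stem ends in a vowel (*jirvu*, *hi*).
*akuz* — final sound /z/ (a sibilant) → -vu → *akuzvu*.
*desuj* — final sound /j/ (a non-sibilant consonant) → -epe → *desujepe*.
The final sound of *zakmu* is /u/, which is a vowel, so the suffix is -ef, giving *zakmuef*.

akuzvu, desujepe, zakmuef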